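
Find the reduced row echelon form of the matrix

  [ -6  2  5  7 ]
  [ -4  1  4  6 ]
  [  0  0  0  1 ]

[[1, 0, -3/2, 0], [0, 1, -2, 0], [0, 0, 0, 1]]

ρ1 → -1/6·ρ1
  [  1  -1/3  -5/6  -7/6 ]
  [ -4     1     4     6 ]
  [  0     0     0     1 ]
ρ2 → ρ2 + 4·ρ1
  [ 1  -1/3  -5/6  -7/6 ]
  [ 0  -1/3   2/3   4/3 ]
  [ 0     0     0     1 ]
ρ2 → -3·ρ2
  [ 1  -1/3  -5/6  -7/6 ]
  [ 0     1    -2    -4 ]
  [ 0     0     0     1 ]
ρ2 → ρ2 + 4·ρ3
  [ 1  -1/3  -5/6  -7/6 ]
  [ 0     1    -2     0 ]
  [ 0     0     0     1 ]
ρ1 → ρ1 + 7/6·ρ3
  [ 1  -1/3  -5/6  0 ]
  [ 0     1    -2  0 ]
  [ 0     0     0  1 ]
ρ1 → ρ1 + 1/3·ρ2
  [ 1  0  -3/2  0 ]
  [ 0  1    -2  0 ]
  [ 0  0     0  1 ]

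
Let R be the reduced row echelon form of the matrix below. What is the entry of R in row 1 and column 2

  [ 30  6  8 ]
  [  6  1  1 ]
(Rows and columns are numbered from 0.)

Multiply ρ1 by 1/30.
Subtract 6 times ρ1 from ρ2.
Multiply ρ2 by -5.
Subtract 1/5 times ρ2 from ρ1.

3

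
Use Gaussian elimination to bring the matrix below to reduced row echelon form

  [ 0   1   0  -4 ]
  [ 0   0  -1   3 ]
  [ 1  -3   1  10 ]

[[1, 0, 0, 1], [0, 1, 0, -4], [0, 0, 1, -3]]

Swap r1 and r3.
  [ 1  -3   1  10 ]
  [ 0   0  -1   3 ]
  [ 0   1   0  -4 ]
Swap r2 and r3.
  [ 1  -3   1  10 ]
  [ 0   1   0  -4 ]
  [ 0   0  -1   3 ]
Multiply r3 by -1.
  [ 1  -3  1  10 ]
  [ 0   1  0  -4 ]
  [ 0   0  1  -3 ]
Subtract r3 from r1.
  [ 1  -3  0  13 ]
  [ 0   1  0  -4 ]
  [ 0   0  1  -3 ]
Add 3 times r2 to r1.
  [ 1  0  0   1 ]
  [ 0  1  0  -4 ]
  [ 0  0  1  -3 ]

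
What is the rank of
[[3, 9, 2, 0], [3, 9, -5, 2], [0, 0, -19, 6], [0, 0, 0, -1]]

R1 ← 1/3·R1
  [ 1  3  2/3   0 ]
  [ 3  9   -5   2 ]
  [ 0  0  -19   6 ]
  [ 0  0    0  -1 ]
R2 ← R2 − 3·R1
  [ 1  3  2/3   0 ]
  [ 0  0   -7   2 ]
  [ 0  0  -19   6 ]
  [ 0  0    0  -1 ]
R2 ← -1/7·R2
  [ 1  3  2/3     0 ]
  [ 0  0    1  -2/7 ]
  [ 0  0  -19     6 ]
  [ 0  0    0    -1 ]
R3 ← R3 + 19·R2
  [ 1  3  2/3     0 ]
  [ 0  0    1  -2/7 ]
  [ 0  0    0   4/7 ]
  [ 0  0    0    -1 ]
R3 ← 7/4·R3
  [ 1  3  2/3     0 ]
  [ 0  0    1  -2/7 ]
  [ 0  0    0     1 ]
  [ 0  0    0    -1 ]
R4 ← R4 + R3
  [ 1  3  2/3     0 ]
  [ 0  0    1  -2/7 ]
  [ 0  0    0     1 ]
  [ 0  0    0     0 ]
R2 ← R2 + 2/7·R3
  [ 1  3  2/3  0 ]
  [ 0  0    1  0 ]
  [ 0  0    0  1 ]
  [ 0  0    0  0 ]
R1 ← R1 − 2/3·R2
  [ 1  3  0  0 ]
  [ 0  0  1  0 ]
  [ 0  0  0  1 ]
  [ 0  0  0  0 ]
The reduced form has 3 nonzero rows.

rank = 3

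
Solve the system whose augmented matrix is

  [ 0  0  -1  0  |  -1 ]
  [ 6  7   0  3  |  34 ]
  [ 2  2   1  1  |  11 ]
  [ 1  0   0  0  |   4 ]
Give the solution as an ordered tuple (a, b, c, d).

(4, 4, 1, -6)

ρ1 <=> ρ2
ρ1 ← 1/6·ρ1
ρ3 ← ρ3 − 2·ρ1
ρ4 ← ρ4 − ρ1
ρ2 <=> ρ3
ρ2 ← -3·ρ2
ρ4 ← ρ4 + 7/6·ρ2
ρ3 ← -1·ρ3
ρ4 ← ρ4 + 7/2·ρ3
ρ4 ← -2·ρ4
ρ1 ← ρ1 − 1/2·ρ4
ρ2 ← ρ2 + 3·ρ3
ρ1 ← ρ1 − 7/6·ρ2
Reading off the last column: a = 4, b = 4, c = 1, d = -6.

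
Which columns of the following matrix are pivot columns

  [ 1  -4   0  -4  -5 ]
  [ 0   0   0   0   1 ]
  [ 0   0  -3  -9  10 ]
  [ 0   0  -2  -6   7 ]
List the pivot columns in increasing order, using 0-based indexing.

R2 <-> R3
  [ 1  -4   0  -4  -5 ]
  [ 0   0  -3  -9  10 ]
  [ 0   0   0   0   1 ]
  [ 0   0  -2  -6   7 ]
R2 -> -1/3·R2
  [ 1  -4   0  -4     -5 ]
  [ 0   0   1   3  -10/3 ]
  [ 0   0   0   0      1 ]
  [ 0   0  -2  -6      7 ]
R4 -> R4 + 2·R2
  [ 1  -4  0  -4     -5 ]
  [ 0   0  1   3  -10/3 ]
  [ 0   0  0   0      1 ]
  [ 0   0  0   0    1/3 ]
R4 -> R4 − 1/3·R3
  [ 1  -4  0  -4     -5 ]
  [ 0   0  1   3  -10/3 ]
  [ 0   0  0   0      1 ]
  [ 0   0  0   0      0 ]
R2 -> R2 + 10/3·R3
  [ 1  -4  0  -4  -5 ]
  [ 0   0  1   3   0 ]
  [ 0   0  0   0   1 ]
  [ 0   0  0   0   0 ]
R1 -> R1 + 5·R3
  [ 1  -4  0  -4  0 ]
  [ 0   0  1   3  0 ]
  [ 0   0  0   0  1 ]
  [ 0   0  0   0  0 ]
Pivot columns are the columns containing a leading 1.

0, 2, 4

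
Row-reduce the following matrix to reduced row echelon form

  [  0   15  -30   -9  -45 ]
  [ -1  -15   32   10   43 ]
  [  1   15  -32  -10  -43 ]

R1 <=> R2
  [ -1  -15   32   10   43 ]
  [  0   15  -30   -9  -45 ]
  [  1   15  -32  -10  -43 ]
R1 → -1·R1
  [ 1  15  -32  -10  -43 ]
  [ 0  15  -30   -9  -45 ]
  [ 1  15  -32  -10  -43 ]
R3 → R3 − R1
  [ 1  15  -32  -10  -43 ]
  [ 0  15  -30   -9  -45 ]
  [ 0   0    0    0    0 ]
R2 → 1/15·R2
  [ 1  15  -32   -10  -43 ]
  [ 0   1   -2  -3/5   -3 ]
  [ 0   0    0     0    0 ]
R1 → R1 − 15·R2
  [ 1  0  -2    -1   2 ]
  [ 0  1  -2  -3/5  -3 ]
  [ 0  0   0     0   0 ]

[[1, 0, -2, -1, 2], [0, 1, -2, -3/5, -3], [0, 0, 0, 0, 0]]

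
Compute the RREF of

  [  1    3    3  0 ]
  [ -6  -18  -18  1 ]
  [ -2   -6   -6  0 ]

[[1, 3, 3, 0], [0, 0, 0, 1], [0, 0, 0, 0]]

Add 6 times ρ1 to ρ2.
Add 2 times ρ1 to ρ3.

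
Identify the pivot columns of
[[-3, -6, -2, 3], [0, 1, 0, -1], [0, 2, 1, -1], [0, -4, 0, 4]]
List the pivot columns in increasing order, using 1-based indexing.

Multiply r1 by -1/3.
Subtract 2 times r2 from r3.
Add 4 times r2 to r4.
Subtract 2/3 times r3 from r1.
Subtract 2 times r2 from r1.
Pivot columns are the columns containing a leading 1.

1, 2, 3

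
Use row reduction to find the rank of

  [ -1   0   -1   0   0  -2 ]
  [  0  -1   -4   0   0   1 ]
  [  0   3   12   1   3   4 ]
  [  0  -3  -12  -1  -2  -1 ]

Multiply ρ1 by -1.
  [ 1   0    1   0   0   2 ]
  [ 0  -1   -4   0   0   1 ]
  [ 0   3   12   1   3   4 ]
  [ 0  -3  -12  -1  -2  -1 ]
Multiply ρ2 by -1.
  [ 1   0    1   0   0   2 ]
  [ 0   1    4   0   0  -1 ]
  [ 0   3   12   1   3   4 ]
  [ 0  -3  -12  -1  -2  -1 ]
Subtract 3 times ρ2 from ρ3.
  [ 1   0    1   0   0   2 ]
  [ 0   1    4   0   0  -1 ]
  [ 0   0    0   1   3   7 ]
  [ 0  -3  -12  -1  -2  -1 ]
Add 3 times ρ2 to ρ4.
  [ 1  0  1   0   0   2 ]
  [ 0  1  4   0   0  -1 ]
  [ 0  0  0   1   3   7 ]
  [ 0  0  0  -1  -2  -4 ]
Add ρ3 to ρ4.
  [ 1  0  1  0  0   2 ]
  [ 0  1  4  0  0  -1 ]
  [ 0  0  0  1  3   7 ]
  [ 0  0  0  0  1   3 ]
Subtract 3 times ρ4 from ρ3.
  [ 1  0  1  0  0   2 ]
  [ 0  1  4  0  0  -1 ]
  [ 0  0  0  1  0  -2 ]
  [ 0  0  0  0  1   3 ]
The reduced form has 4 nonzero rows.

rank = 4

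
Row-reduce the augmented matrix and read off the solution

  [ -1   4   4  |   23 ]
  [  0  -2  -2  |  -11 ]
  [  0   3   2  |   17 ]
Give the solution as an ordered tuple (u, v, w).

(-1, 6, -1/2)

R1 -> -1·R1
  [ 1  -4  -4  |  -23 ]
  [ 0  -2  -2  |  -11 ]
  [ 0   3   2  |   17 ]
R2 -> -1/2·R2
  [ 1  -4  -4  |   -23 ]
  [ 0   1   1  |  11/2 ]
  [ 0   3   2  |    17 ]
R3 -> R3 − 3·R2
  [ 1  -4  -4  |   -23 ]
  [ 0   1   1  |  11/2 ]
  [ 0   0  -1  |   1/2 ]
R3 -> -1·R3
  [ 1  -4  -4  |   -23 ]
  [ 0   1   1  |  11/2 ]
  [ 0   0   1  |  -1/2 ]
R2 -> R2 − R3
  [ 1  -4  -4  |   -23 ]
  [ 0   1   0  |     6 ]
  [ 0   0   1  |  -1/2 ]
R1 -> R1 + 4·R3
  [ 1  -4  0  |   -25 ]
  [ 0   1  0  |     6 ]
  [ 0   0  1  |  -1/2 ]
R1 -> R1 + 4·R2
  [ 1  0  0  |    -1 ]
  [ 0  1  0  |     6 ]
  [ 0  0  1  |  -1/2 ]
Reading off the last column: u = -1, v = 6, w = -1/2.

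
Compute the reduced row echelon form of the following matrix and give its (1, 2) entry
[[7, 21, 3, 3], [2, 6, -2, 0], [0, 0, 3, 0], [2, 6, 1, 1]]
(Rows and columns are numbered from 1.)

3

ρ1 := 1/7·ρ1
ρ2 := ρ2 − 2·ρ1
ρ4 := ρ4 − 2·ρ1
ρ2 := -7/20·ρ2
ρ3 := ρ3 − 3·ρ2
ρ4 := ρ4 − 1/7·ρ2
ρ3 := -10/9·ρ3
ρ4 := ρ4 − 1/10·ρ3
ρ2 := ρ2 − 3/10·ρ3
ρ1 := ρ1 − 3/7·ρ3
ρ1 := ρ1 − 3/7·ρ2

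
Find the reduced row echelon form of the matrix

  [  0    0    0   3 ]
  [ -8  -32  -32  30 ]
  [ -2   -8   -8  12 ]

Swap R1 and R2.
Multiply R1 by -1/8.
Add 2 times R1 to R3.
Multiply R2 by 1/3.
Subtract 9/2 times R2 from R3.
Add 15/4 times R2 to R1.

[[1, 4, 4, 0], [0, 0, 0, 1], [0, 0, 0, 0]]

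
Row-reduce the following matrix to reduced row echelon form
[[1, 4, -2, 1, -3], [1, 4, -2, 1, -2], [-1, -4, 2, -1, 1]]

r2 → r2 − r1
  [  1   4  -2   1  -3 ]
  [  0   0   0   0   1 ]
  [ -1  -4   2  -1   1 ]
r3 → r3 + r1
  [ 1  4  -2  1  -3 ]
  [ 0  0   0  0   1 ]
  [ 0  0   0  0  -2 ]
r3 → r3 + 2·r2
  [ 1  4  -2  1  -3 ]
  [ 0  0   0  0   1 ]
  [ 0  0   0  0   0 ]
r1 → r1 + 3·r2
  [ 1  4  -2  1  0 ]
  [ 0  0   0  0  1 ]
  [ 0  0   0  0  0 ]

[[1, 4, -2, 1, 0], [0, 0, 0, 0, 1], [0, 0, 0, 0, 0]]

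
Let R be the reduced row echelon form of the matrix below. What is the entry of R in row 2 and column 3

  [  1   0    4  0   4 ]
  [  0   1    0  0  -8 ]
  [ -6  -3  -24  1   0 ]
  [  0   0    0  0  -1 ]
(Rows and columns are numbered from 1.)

Add 6 times r1 to r3.
  [ 1   0  4  0   4 ]
  [ 0   1  0  0  -8 ]
  [ 0  -3  0  1  24 ]
  [ 0   0  0  0  -1 ]
Add 3 times r2 to r3.
  [ 1  0  4  0   4 ]
  [ 0  1  0  0  -8 ]
  [ 0  0  0  1   0 ]
  [ 0  0  0  0  -1 ]
Multiply r4 by -1.
  [ 1  0  4  0   4 ]
  [ 0  1  0  0  -8 ]
  [ 0  0  0  1   0 ]
  [ 0  0  0  0   1 ]
Add 8 times r4 to r2.
  [ 1  0  4  0  4 ]
  [ 0  1  0  0  0 ]
  [ 0  0  0  1  0 ]
  [ 0  0  0  0  1 ]
Subtract 4 times r4 from r1.
  [ 1  0  4  0  0 ]
  [ 0  1  0  0  0 ]
  [ 0  0  0  1  0 ]
  [ 0  0  0  0  1 ]

0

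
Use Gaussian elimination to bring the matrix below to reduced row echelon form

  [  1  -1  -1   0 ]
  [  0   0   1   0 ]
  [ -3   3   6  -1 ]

[[1, -1, 0, 0], [0, 0, 1, 0], [0, 0, 0, 1]]

Add 3 times R1 to R3.
  [ 1  -1  -1   0 ]
  [ 0   0   1   0 ]
  [ 0   0   3  -1 ]
Subtract 3 times R2 from R3.
  [ 1  -1  -1   0 ]
  [ 0   0   1   0 ]
  [ 0   0   0  -1 ]
Multiply R3 by -1.
  [ 1  -1  -1  0 ]
  [ 0   0   1  0 ]
  [ 0   0   0  1 ]
Add R2 to R1.
  [ 1  -1  0  0 ]
  [ 0   0  1  0 ]
  [ 0   0  0  1 ]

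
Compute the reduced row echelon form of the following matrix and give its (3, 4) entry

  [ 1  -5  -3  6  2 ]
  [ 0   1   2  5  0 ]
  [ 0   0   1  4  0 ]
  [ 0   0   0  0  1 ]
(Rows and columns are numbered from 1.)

4

ρ1 -> ρ1 − 2·ρ4
  [ 1  -5  -3  6  0 ]
  [ 0   1   2  5  0 ]
  [ 0   0   1  4  0 ]
  [ 0   0   0  0  1 ]
ρ2 -> ρ2 − 2·ρ3
  [ 1  -5  -3   6  0 ]
  [ 0   1   0  -3  0 ]
  [ 0   0   1   4  0 ]
  [ 0   0   0   0  1 ]
ρ1 -> ρ1 + 3·ρ3
  [ 1  -5  0  18  0 ]
  [ 0   1  0  -3  0 ]
  [ 0   0  1   4  0 ]
  [ 0   0  0   0  1 ]
ρ1 -> ρ1 + 5·ρ2
  [ 1  0  0   3  0 ]
  [ 0  1  0  -3  0 ]
  [ 0  0  1   4  0 ]
  [ 0  0  0   0  1 ]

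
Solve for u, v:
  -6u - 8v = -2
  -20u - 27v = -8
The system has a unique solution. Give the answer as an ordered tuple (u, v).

(-5, 4)

Form the augmented matrix and row-reduce:
  [  -6   -8  |  -2 ]
  [ -20  -27  |  -8 ]
Multiply R1 by -1/6.
  [   1  4/3  |  1/3 ]
  [ -20  -27  |   -8 ]
Add 20 times R1 to R2.
  [ 1   4/3  |   1/3 ]
  [ 0  -1/3  |  -4/3 ]
Multiply R2 by -3.
  [ 1  4/3  |  1/3 ]
  [ 0    1  |    4 ]
Subtract 4/3 times R2 from R1.
  [ 1  0  |  -5 ]
  [ 0  1  |   4 ]
Reading off the last column: u = -5, v = 4.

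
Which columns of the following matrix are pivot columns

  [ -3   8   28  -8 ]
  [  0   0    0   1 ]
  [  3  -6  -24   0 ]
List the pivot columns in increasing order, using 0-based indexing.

0, 1, 3

R1 ← -1/3·R1
  [ 1  -8/3  -28/3  8/3 ]
  [ 0     0      0    1 ]
  [ 3    -6    -24    0 ]
R3 ← R3 − 3·R1
  [ 1  -8/3  -28/3  8/3 ]
  [ 0     0      0    1 ]
  [ 0     2      4   -8 ]
R2 <=> R3
  [ 1  -8/3  -28/3  8/3 ]
  [ 0     2      4   -8 ]
  [ 0     0      0    1 ]
R2 ← 1/2·R2
  [ 1  -8/3  -28/3  8/3 ]
  [ 0     1      2   -4 ]
  [ 0     0      0    1 ]
R2 ← R2 + 4·R3
  [ 1  -8/3  -28/3  8/3 ]
  [ 0     1      2    0 ]
  [ 0     0      0    1 ]
R1 ← R1 − 8/3·R3
  [ 1  -8/3  -28/3  0 ]
  [ 0     1      2  0 ]
  [ 0     0      0  1 ]
R1 ← R1 + 8/3·R2
  [ 1  0  -4  0 ]
  [ 0  1   2  0 ]
  [ 0  0   0  1 ]
Pivot columns are the columns containing a leading 1.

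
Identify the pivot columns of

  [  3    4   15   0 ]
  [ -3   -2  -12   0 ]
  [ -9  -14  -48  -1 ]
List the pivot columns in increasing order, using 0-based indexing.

ρ1 ← 1/3·ρ1
  [  1  4/3    5   0 ]
  [ -3   -2  -12   0 ]
  [ -9  -14  -48  -1 ]
ρ2 ← ρ2 + 3·ρ1
  [  1  4/3    5   0 ]
  [  0    2    3   0 ]
  [ -9  -14  -48  -1 ]
ρ3 ← ρ3 + 9·ρ1
  [ 1  4/3   5   0 ]
  [ 0    2   3   0 ]
  [ 0   -2  -3  -1 ]
ρ2 ← 1/2·ρ2
  [ 1  4/3    5   0 ]
  [ 0    1  3/2   0 ]
  [ 0   -2   -3  -1 ]
ρ3 ← ρ3 + 2·ρ2
  [ 1  4/3    5   0 ]
  [ 0    1  3/2   0 ]
  [ 0    0    0  -1 ]
ρ3 ← -1·ρ3
  [ 1  4/3    5  0 ]
  [ 0    1  3/2  0 ]
  [ 0    0    0  1 ]
ρ1 ← ρ1 − 4/3·ρ2
  [ 1  0    3  0 ]
  [ 0  1  3/2  0 ]
  [ 0  0    0  1 ]
Pivot columns are the columns containing a leading 1.

0, 1, 3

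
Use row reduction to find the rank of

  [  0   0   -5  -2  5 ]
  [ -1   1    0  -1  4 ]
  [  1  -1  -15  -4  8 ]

Swap R1 and R2.
  [ -1   1    0  -1  4 ]
  [  0   0   -5  -2  5 ]
  [  1  -1  -15  -4  8 ]
Multiply R1 by -1.
  [ 1  -1    0   1  -4 ]
  [ 0   0   -5  -2   5 ]
  [ 1  -1  -15  -4   8 ]
Subtract R1 from R3.
  [ 1  -1    0   1  -4 ]
  [ 0   0   -5  -2   5 ]
  [ 0   0  -15  -5  12 ]
Multiply R2 by -1/5.
  [ 1  -1    0    1  -4 ]
  [ 0   0    1  2/5  -1 ]
  [ 0   0  -15   -5  12 ]
Add 15 times R2 to R3.
  [ 1  -1  0    1  -4 ]
  [ 0   0  1  2/5  -1 ]
  [ 0   0  0    1  -3 ]
Subtract 2/5 times R3 from R2.
  [ 1  -1  0  1   -4 ]
  [ 0   0  1  0  1/5 ]
  [ 0   0  0  1   -3 ]
Subtract R3 from R1.
  [ 1  -1  0  0   -1 ]
  [ 0   0  1  0  1/5 ]
  [ 0   0  0  1   -3 ]
The reduced form has 3 nonzero rows.

rank = 3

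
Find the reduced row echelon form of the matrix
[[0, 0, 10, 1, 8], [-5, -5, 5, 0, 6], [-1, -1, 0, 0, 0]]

R1 <-> R2
R1 := -1/5·R1
R3 := R3 + R1
R2 := 1/10·R2
R3 := R3 + R2
R3 := 10·R3
R2 := R2 − 1/10·R3
R1 := R1 + R2

[[1, 1, 0, 0, 0], [0, 0, 1, 0, 6/5], [0, 0, 0, 1, -4]]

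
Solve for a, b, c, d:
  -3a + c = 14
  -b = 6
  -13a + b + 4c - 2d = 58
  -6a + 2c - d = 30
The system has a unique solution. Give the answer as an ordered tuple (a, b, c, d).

Form the augmented matrix and row-reduce:
  [  -3   0  1   0  |  14 ]
  [   0  -1  0   0  |   6 ]
  [ -13   1  4  -2  |  58 ]
  [  -6   0  2  -1  |  30 ]
R1 → -1/3·R1
  [   1   0  -1/3   0  |  -14/3 ]
  [   0  -1     0   0  |      6 ]
  [ -13   1     4  -2  |     58 ]
  [  -6   0     2  -1  |     30 ]
R3 → R3 + 13·R1
  [  1   0  -1/3   0  |  -14/3 ]
  [  0  -1     0   0  |      6 ]
  [  0   1  -1/3  -2  |   -8/3 ]
  [ -6   0     2  -1  |     30 ]
R4 → R4 + 6·R1
  [ 1   0  -1/3   0  |  -14/3 ]
  [ 0  -1     0   0  |      6 ]
  [ 0   1  -1/3  -2  |   -8/3 ]
  [ 0   0     0  -1  |      2 ]
R2 → -1·R2
  [ 1  0  -1/3   0  |  -14/3 ]
  [ 0  1     0   0  |     -6 ]
  [ 0  1  -1/3  -2  |   -8/3 ]
  [ 0  0     0  -1  |      2 ]
R3 → R3 − R2
  [ 1  0  -1/3   0  |  -14/3 ]
  [ 0  1     0   0  |     -6 ]
  [ 0  0  -1/3  -2  |   10/3 ]
  [ 0  0     0  -1  |      2 ]
R3 → -3·R3
  [ 1  0  -1/3   0  |  -14/3 ]
  [ 0  1     0   0  |     -6 ]
  [ 0  0     1   6  |    -10 ]
  [ 0  0     0  -1  |      2 ]
R4 → -1·R4
  [ 1  0  -1/3  0  |  -14/3 ]
  [ 0  1     0  0  |     -6 ]
  [ 0  0     1  6  |    -10 ]
  [ 0  0     0  1  |     -2 ]
R3 → R3 − 6·R4
  [ 1  0  -1/3  0  |  -14/3 ]
  [ 0  1     0  0  |     -6 ]
  [ 0  0     1  0  |      2 ]
  [ 0  0     0  1  |     -2 ]
R1 → R1 + 1/3·R3
  [ 1  0  0  0  |  -4 ]
  [ 0  1  0  0  |  -6 ]
  [ 0  0  1  0  |   2 ]
  [ 0  0  0  1  |  -2 ]
Reading off the last column: a = -4, b = -6, c = 2, d = -2.

(-4, -6, 2, -2)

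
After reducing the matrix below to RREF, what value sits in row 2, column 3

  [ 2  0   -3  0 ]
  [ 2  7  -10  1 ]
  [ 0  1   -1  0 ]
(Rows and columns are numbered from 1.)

-1

R1 := 1/2·R1
  [ 1  0  -3/2  0 ]
  [ 2  7   -10  1 ]
  [ 0  1    -1  0 ]
R2 := R2 − 2·R1
  [ 1  0  -3/2  0 ]
  [ 0  7    -7  1 ]
  [ 0  1    -1  0 ]
R2 := 1/7·R2
  [ 1  0  -3/2    0 ]
  [ 0  1    -1  1/7 ]
  [ 0  1    -1    0 ]
R3 := R3 − R2
  [ 1  0  -3/2     0 ]
  [ 0  1    -1   1/7 ]
  [ 0  0     0  -1/7 ]
R3 := -7·R3
  [ 1  0  -3/2    0 ]
  [ 0  1    -1  1/7 ]
  [ 0  0     0    1 ]
R2 := R2 − 1/7·R3
  [ 1  0  -3/2  0 ]
  [ 0  1    -1  0 ]
  [ 0  0     0  1 ]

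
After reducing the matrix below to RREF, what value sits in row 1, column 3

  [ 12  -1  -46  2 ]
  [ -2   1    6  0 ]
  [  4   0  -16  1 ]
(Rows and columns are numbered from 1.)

ρ1 → 1/12·ρ1
  [  1  -1/12  -23/6  1/6 ]
  [ -2      1      6    0 ]
  [  4      0    -16    1 ]
ρ2 → ρ2 + 2·ρ1
  [ 1  -1/12  -23/6  1/6 ]
  [ 0    5/6   -5/3  1/3 ]
  [ 4      0    -16    1 ]
ρ3 → ρ3 − 4·ρ1
  [ 1  -1/12  -23/6  1/6 ]
  [ 0    5/6   -5/3  1/3 ]
  [ 0    1/3   -2/3  1/3 ]
ρ2 → 6/5·ρ2
  [ 1  -1/12  -23/6  1/6 ]
  [ 0      1     -2  2/5 ]
  [ 0    1/3   -2/3  1/3 ]
ρ3 → ρ3 − 1/3·ρ2
  [ 1  -1/12  -23/6  1/6 ]
  [ 0      1     -2  2/5 ]
  [ 0      0      0  1/5 ]
ρ3 → 5·ρ3
  [ 1  -1/12  -23/6  1/6 ]
  [ 0      1     -2  2/5 ]
  [ 0      0      0    1 ]
ρ2 → ρ2 − 2/5·ρ3
  [ 1  -1/12  -23/6  1/6 ]
  [ 0      1     -2    0 ]
  [ 0      0      0    1 ]
ρ1 → ρ1 − 1/6·ρ3
  [ 1  -1/12  -23/6  0 ]
  [ 0      1     -2  0 ]
  [ 0      0      0  1 ]
ρ1 → ρ1 + 1/12·ρ2
  [ 1  0  -4  0 ]
  [ 0  1  -2  0 ]
  [ 0  0   0  1 ]

-4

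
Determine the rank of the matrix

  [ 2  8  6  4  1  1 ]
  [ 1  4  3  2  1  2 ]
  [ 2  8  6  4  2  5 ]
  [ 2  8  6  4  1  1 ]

R1 := 1/2·R1
  [ 1  4  3  2  1/2  1/2 ]
  [ 1  4  3  2    1    2 ]
  [ 2  8  6  4    2    5 ]
  [ 2  8  6  4    1    1 ]
R2 := R2 − R1
  [ 1  4  3  2  1/2  1/2 ]
  [ 0  0  0  0  1/2  3/2 ]
  [ 2  8  6  4    2    5 ]
  [ 2  8  6  4    1    1 ]
R3 := R3 − 2·R1
  [ 1  4  3  2  1/2  1/2 ]
  [ 0  0  0  0  1/2  3/2 ]
  [ 0  0  0  0    1    4 ]
  [ 2  8  6  4    1    1 ]
R4 := R4 − 2·R1
  [ 1  4  3  2  1/2  1/2 ]
  [ 0  0  0  0  1/2  3/2 ]
  [ 0  0  0  0    1    4 ]
  [ 0  0  0  0    0    0 ]
R2 := 2·R2
  [ 1  4  3  2  1/2  1/2 ]
  [ 0  0  0  0    1    3 ]
  [ 0  0  0  0    1    4 ]
  [ 0  0  0  0    0    0 ]
R3 := R3 − R2
  [ 1  4  3  2  1/2  1/2 ]
  [ 0  0  0  0    1    3 ]
  [ 0  0  0  0    0    1 ]
  [ 0  0  0  0    0    0 ]
R2 := R2 − 3·R3
  [ 1  4  3  2  1/2  1/2 ]
  [ 0  0  0  0    1    0 ]
  [ 0  0  0  0    0    1 ]
  [ 0  0  0  0    0    0 ]
R1 := R1 − 1/2·R3
  [ 1  4  3  2  1/2  0 ]
  [ 0  0  0  0    1  0 ]
  [ 0  0  0  0    0  1 ]
  [ 0  0  0  0    0  0 ]
R1 := R1 − 1/2·R2
  [ 1  4  3  2  0  0 ]
  [ 0  0  0  0  1  0 ]
  [ 0  0  0  0  0  1 ]
  [ 0  0  0  0  0  0 ]
The reduced form has 3 nonzero rows.

rank = 3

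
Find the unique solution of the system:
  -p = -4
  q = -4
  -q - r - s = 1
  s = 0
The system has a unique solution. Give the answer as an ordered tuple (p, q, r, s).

(4, -4, 3, 0)

Form the augmented matrix and row-reduce:
  [ -1   0   0   0  |  -4 ]
  [  0   1   0   0  |  -4 ]
  [  0  -1  -1  -1  |   1 ]
  [  0   0   0   1  |   0 ]
Multiply ρ1 by -1.
  [ 1   0   0   0  |   4 ]
  [ 0   1   0   0  |  -4 ]
  [ 0  -1  -1  -1  |   1 ]
  [ 0   0   0   1  |   0 ]
Add ρ2 to ρ3.
  [ 1  0   0   0  |   4 ]
  [ 0  1   0   0  |  -4 ]
  [ 0  0  -1  -1  |  -3 ]
  [ 0  0   0   1  |   0 ]
Multiply ρ3 by -1.
  [ 1  0  0  0  |   4 ]
  [ 0  1  0  0  |  -4 ]
  [ 0  0  1  1  |   3 ]
  [ 0  0  0  1  |   0 ]
Subtract ρ4 from ρ3.
  [ 1  0  0  0  |   4 ]
  [ 0  1  0  0  |  -4 ]
  [ 0  0  1  0  |   3 ]
  [ 0  0  0  1  |   0 ]
Reading off the last column: p = 4, q = -4, r = 3, s = 0.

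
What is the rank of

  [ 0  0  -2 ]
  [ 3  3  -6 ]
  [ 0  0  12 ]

R1 ↔ R2
R1 -> 1/3·R1
R2 -> -1/2·R2
R3 -> R3 − 12·R2
R1 -> R1 + 2·R2
The reduced form has 2 nonzero rows.

rank = 2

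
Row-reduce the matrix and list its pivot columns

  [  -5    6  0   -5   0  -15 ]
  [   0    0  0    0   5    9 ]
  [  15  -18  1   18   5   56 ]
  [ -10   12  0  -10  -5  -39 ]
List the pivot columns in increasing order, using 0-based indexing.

0, 2, 4

R1 ← -1/5·R1
  [   1  -6/5  0    1   0    3 ]
  [   0     0  0    0   5    9 ]
  [  15   -18  1   18   5   56 ]
  [ -10    12  0  -10  -5  -39 ]
R3 ← R3 − 15·R1
  [   1  -6/5  0    1   0    3 ]
  [   0     0  0    0   5    9 ]
  [   0     0  1    3   5   11 ]
  [ -10    12  0  -10  -5  -39 ]
R4 ← R4 + 10·R1
  [ 1  -6/5  0  1   0   3 ]
  [ 0     0  0  0   5   9 ]
  [ 0     0  1  3   5  11 ]
  [ 0     0  0  0  -5  -9 ]
R2 ↔ R3
  [ 1  -6/5  0  1   0   3 ]
  [ 0     0  1  3   5  11 ]
  [ 0     0  0  0   5   9 ]
  [ 0     0  0  0  -5  -9 ]
R3 ← 1/5·R3
  [ 1  -6/5  0  1   0    3 ]
  [ 0     0  1  3   5   11 ]
  [ 0     0  0  0   1  9/5 ]
  [ 0     0  0  0  -5   -9 ]
R4 ← R4 + 5·R3
  [ 1  -6/5  0  1  0    3 ]
  [ 0     0  1  3  5   11 ]
  [ 0     0  0  0  1  9/5 ]
  [ 0     0  0  0  0    0 ]
R2 ← R2 − 5·R3
  [ 1  -6/5  0  1  0    3 ]
  [ 0     0  1  3  0    2 ]
  [ 0     0  0  0  1  9/5 ]
  [ 0     0  0  0  0    0 ]
Pivot columns are the columns containing a leading 1.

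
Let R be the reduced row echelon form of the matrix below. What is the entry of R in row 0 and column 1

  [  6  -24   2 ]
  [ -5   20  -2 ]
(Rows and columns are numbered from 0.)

-4

r1 -> 1/6·r1
  [  1  -4  1/3 ]
  [ -5  20   -2 ]
r2 -> r2 + 5·r1
  [ 1  -4   1/3 ]
  [ 0   0  -1/3 ]
r2 -> -3·r2
  [ 1  -4  1/3 ]
  [ 0   0    1 ]
r1 -> r1 − 1/3·r2
  [ 1  -4  0 ]
  [ 0   0  1 ]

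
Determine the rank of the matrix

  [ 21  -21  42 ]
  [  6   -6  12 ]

rank = 1

ρ1 → 1/21·ρ1
  [ 1  -1   2 ]
  [ 6  -6  12 ]
ρ2 → ρ2 − 6·ρ1
  [ 1  -1  2 ]
  [ 0   0  0 ]
The reduced form has 1 nonzero row.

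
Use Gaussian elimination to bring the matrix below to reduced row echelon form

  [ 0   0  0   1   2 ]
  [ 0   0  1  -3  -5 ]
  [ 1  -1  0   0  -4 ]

[[1, -1, 0, 0, -4], [0, 0, 1, 0, 1], [0, 0, 0, 1, 2]]

R1 <=> R3
  [ 1  -1  0   0  -4 ]
  [ 0   0  1  -3  -5 ]
  [ 0   0  0   1   2 ]
R2 := R2 + 3·R3
  [ 1  -1  0  0  -4 ]
  [ 0   0  1  0   1 ]
  [ 0   0  0  1   2 ]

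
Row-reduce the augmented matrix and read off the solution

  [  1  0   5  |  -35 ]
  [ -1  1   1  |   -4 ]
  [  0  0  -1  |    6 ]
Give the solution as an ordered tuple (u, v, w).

R2 -> R2 + R1
  [ 1  0   5  |  -35 ]
  [ 0  1   6  |  -39 ]
  [ 0  0  -1  |    6 ]
R3 -> -1·R3
  [ 1  0  5  |  -35 ]
  [ 0  1  6  |  -39 ]
  [ 0  0  1  |   -6 ]
R2 -> R2 − 6·R3
  [ 1  0  5  |  -35 ]
  [ 0  1  0  |   -3 ]
  [ 0  0  1  |   -6 ]
R1 -> R1 − 5·R3
  [ 1  0  0  |  -5 ]
  [ 0  1  0  |  -3 ]
  [ 0  0  1  |  -6 ]
Reading off the last column: u = -5, v = -3, w = -6.

(-5, -3, -6)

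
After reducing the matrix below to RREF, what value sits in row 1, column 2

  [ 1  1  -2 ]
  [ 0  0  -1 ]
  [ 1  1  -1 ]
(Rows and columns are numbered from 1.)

R3 ← R3 − R1
  [ 1  1  -2 ]
  [ 0  0  -1 ]
  [ 0  0   1 ]
R2 ← -1·R2
  [ 1  1  -2 ]
  [ 0  0   1 ]
  [ 0  0   1 ]
R3 ← R3 − R2
  [ 1  1  -2 ]
  [ 0  0   1 ]
  [ 0  0   0 ]
R1 ← R1 + 2·R2
  [ 1  1  0 ]
  [ 0  0  1 ]
  [ 0  0  0 ]

1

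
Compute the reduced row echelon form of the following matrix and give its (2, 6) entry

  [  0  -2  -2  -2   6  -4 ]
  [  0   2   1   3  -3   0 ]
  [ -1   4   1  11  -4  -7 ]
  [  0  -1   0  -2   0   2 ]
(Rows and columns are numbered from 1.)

-2

Swap r1 and r3.
  [ -1   4   1  11  -4  -7 ]
  [  0   2   1   3  -3   0 ]
  [  0  -2  -2  -2   6  -4 ]
  [  0  -1   0  -2   0   2 ]
Multiply r1 by -1.
  [ 1  -4  -1  -11   4   7 ]
  [ 0   2   1    3  -3   0 ]
  [ 0  -2  -2   -2   6  -4 ]
  [ 0  -1   0   -2   0   2 ]
Multiply r2 by 1/2.
  [ 1  -4   -1  -11     4   7 ]
  [ 0   1  1/2  3/2  -3/2   0 ]
  [ 0  -2   -2   -2     6  -4 ]
  [ 0  -1    0   -2     0   2 ]
Add 2 times r2 to r3.
  [ 1  -4   -1  -11     4   7 ]
  [ 0   1  1/2  3/2  -3/2   0 ]
  [ 0   0   -1    1     3  -4 ]
  [ 0  -1    0   -2     0   2 ]
Add r2 to r4.
  [ 1  -4   -1   -11     4   7 ]
  [ 0   1  1/2   3/2  -3/2   0 ]
  [ 0   0   -1     1     3  -4 ]
  [ 0   0  1/2  -1/2  -3/2   2 ]
Multiply r3 by -1.
  [ 1  -4   -1   -11     4  7 ]
  [ 0   1  1/2   3/2  -3/2  0 ]
  [ 0   0    1    -1    -3  4 ]
  [ 0   0  1/2  -1/2  -3/2  2 ]
Subtract 1/2 times r3 from r4.
  [ 1  -4   -1  -11     4  7 ]
  [ 0   1  1/2  3/2  -3/2  0 ]
  [ 0   0    1   -1    -3  4 ]
  [ 0   0    0    0     0  0 ]
Subtract 1/2 times r3 from r2.
  [ 1  -4  -1  -11   4   7 ]
  [ 0   1   0    2   0  -2 ]
  [ 0   0   1   -1  -3   4 ]
  [ 0   0   0    0   0   0 ]
Add r3 to r1.
  [ 1  -4  0  -12   1  11 ]
  [ 0   1  0    2   0  -2 ]
  [ 0   0  1   -1  -3   4 ]
  [ 0   0  0    0   0   0 ]
Add 4 times r2 to r1.
  [ 1  0  0  -4   1   3 ]
  [ 0  1  0   2   0  -2 ]
  [ 0  0  1  -1  -3   4 ]
  [ 0  0  0   0   0   0 ]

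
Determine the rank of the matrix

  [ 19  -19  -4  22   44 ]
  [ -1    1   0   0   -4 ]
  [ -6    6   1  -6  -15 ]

R1 -> 1/19·R1
R2 -> R2 + R1
R3 -> R3 + 6·R1
R2 -> -19/4·R2
R3 -> R3 + 5/19·R2
R3 -> -2·R3
R2 -> R2 + 11/2·R3
R1 -> R1 − 22/19·R3
R1 -> R1 + 4/19·R2
The reduced form has 3 nonzero rows.

rank = 3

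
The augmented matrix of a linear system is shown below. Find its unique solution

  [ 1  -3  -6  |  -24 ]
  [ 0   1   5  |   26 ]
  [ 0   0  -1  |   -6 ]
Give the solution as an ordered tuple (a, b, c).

(0, -4, 6)

R3 → -1·R3
  [ 1  -3  -6  |  -24 ]
  [ 0   1   5  |   26 ]
  [ 0   0   1  |    6 ]
R2 → R2 − 5·R3
  [ 1  -3  -6  |  -24 ]
  [ 0   1   0  |   -4 ]
  [ 0   0   1  |    6 ]
R1 → R1 + 6·R3
  [ 1  -3  0  |  12 ]
  [ 0   1  0  |  -4 ]
  [ 0   0  1  |   6 ]
R1 → R1 + 3·R2
  [ 1  0  0  |   0 ]
  [ 0  1  0  |  -4 ]
  [ 0  0  1  |   6 ]
Reading off the last column: a = 0, b = -4, c = 6.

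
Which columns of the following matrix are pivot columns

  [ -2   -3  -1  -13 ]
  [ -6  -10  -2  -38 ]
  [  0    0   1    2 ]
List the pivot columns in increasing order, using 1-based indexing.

R1 → -1/2·R1
  [  1  3/2  1/2  13/2 ]
  [ -6  -10   -2   -38 ]
  [  0    0    1     2 ]
R2 → R2 + 6·R1
  [ 1  3/2  1/2  13/2 ]
  [ 0   -1    1     1 ]
  [ 0    0    1     2 ]
R2 → -1·R2
  [ 1  3/2  1/2  13/2 ]
  [ 0    1   -1    -1 ]
  [ 0    0    1     2 ]
R2 → R2 + R3
  [ 1  3/2  1/2  13/2 ]
  [ 0    1    0     1 ]
  [ 0    0    1     2 ]
R1 → R1 − 1/2·R3
  [ 1  3/2  0  11/2 ]
  [ 0    1  0     1 ]
  [ 0    0  1     2 ]
R1 → R1 − 3/2·R2
  [ 1  0  0  4 ]
  [ 0  1  0  1 ]
  [ 0  0  1  2 ]
Pivot columns are the columns containing a leading 1.

1, 2, 3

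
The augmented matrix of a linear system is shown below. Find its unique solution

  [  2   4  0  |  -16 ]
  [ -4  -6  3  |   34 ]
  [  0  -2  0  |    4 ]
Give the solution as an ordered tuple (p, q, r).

ρ1 -> 1/2·ρ1
  [  1   2  0  |  -8 ]
  [ -4  -6  3  |  34 ]
  [  0  -2  0  |   4 ]
ρ2 -> ρ2 + 4·ρ1
  [ 1   2  0  |  -8 ]
  [ 0   2  3  |   2 ]
  [ 0  -2  0  |   4 ]
ρ2 -> 1/2·ρ2
  [ 1   2    0  |  -8 ]
  [ 0   1  3/2  |   1 ]
  [ 0  -2    0  |   4 ]
ρ3 -> ρ3 + 2·ρ2
  [ 1  2    0  |  -8 ]
  [ 0  1  3/2  |   1 ]
  [ 0  0    3  |   6 ]
ρ3 -> 1/3·ρ3
  [ 1  2    0  |  -8 ]
  [ 0  1  3/2  |   1 ]
  [ 0  0    1  |   2 ]
ρ2 -> ρ2 − 3/2·ρ3
  [ 1  2  0  |  -8 ]
  [ 0  1  0  |  -2 ]
  [ 0  0  1  |   2 ]
ρ1 -> ρ1 − 2·ρ2
  [ 1  0  0  |  -4 ]
  [ 0  1  0  |  -2 ]
  [ 0  0  1  |   2 ]
Reading off the last column: p = -4, q = -2, r = 2.

(-4, -2, 2)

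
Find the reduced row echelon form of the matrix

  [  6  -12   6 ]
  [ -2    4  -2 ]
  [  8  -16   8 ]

R1 → 1/6·R1
R2 → R2 + 2·R1
R3 → R3 − 8·R1

[[1, -2, 1], [0, 0, 0], [0, 0, 0]]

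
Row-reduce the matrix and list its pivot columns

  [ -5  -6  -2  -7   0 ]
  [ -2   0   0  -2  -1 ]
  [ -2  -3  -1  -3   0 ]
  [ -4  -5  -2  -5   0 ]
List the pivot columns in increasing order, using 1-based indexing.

1, 2, 3, 5

R1 := -1/5·R1
  [  1  6/5  2/5  7/5   0 ]
  [ -2    0    0   -2  -1 ]
  [ -2   -3   -1   -3   0 ]
  [ -4   -5   -2   -5   0 ]
R2 := R2 + 2·R1
  [  1   6/5  2/5  7/5   0 ]
  [  0  12/5  4/5  4/5  -1 ]
  [ -2    -3   -1   -3   0 ]
  [ -4    -5   -2   -5   0 ]
R3 := R3 + 2·R1
  [  1   6/5   2/5   7/5   0 ]
  [  0  12/5   4/5   4/5  -1 ]
  [  0  -3/5  -1/5  -1/5   0 ]
  [ -4    -5    -2    -5   0 ]
R4 := R4 + 4·R1
  [ 1   6/5   2/5   7/5   0 ]
  [ 0  12/5   4/5   4/5  -1 ]
  [ 0  -3/5  -1/5  -1/5   0 ]
  [ 0  -1/5  -2/5   3/5   0 ]
R2 := 5/12·R2
  [ 1   6/5   2/5   7/5      0 ]
  [ 0     1   1/3   1/3  -5/12 ]
  [ 0  -3/5  -1/5  -1/5      0 ]
  [ 0  -1/5  -2/5   3/5      0 ]
R3 := R3 + 3/5·R2
  [ 1   6/5   2/5  7/5      0 ]
  [ 0     1   1/3  1/3  -5/12 ]
  [ 0     0     0    0   -1/4 ]
  [ 0  -1/5  -2/5  3/5      0 ]
R4 := R4 + 1/5·R2
  [ 1  6/5   2/5  7/5      0 ]
  [ 0    1   1/3  1/3  -5/12 ]
  [ 0    0     0    0   -1/4 ]
  [ 0    0  -1/3  2/3  -1/12 ]
R3 <=> R4
  [ 1  6/5   2/5  7/5      0 ]
  [ 0    1   1/3  1/3  -5/12 ]
  [ 0    0  -1/3  2/3  -1/12 ]
  [ 0    0     0    0   -1/4 ]
R3 := -3·R3
  [ 1  6/5  2/5  7/5      0 ]
  [ 0    1  1/3  1/3  -5/12 ]
  [ 0    0    1   -2    1/4 ]
  [ 0    0    0    0   -1/4 ]
R4 := -4·R4
  [ 1  6/5  2/5  7/5      0 ]
  [ 0    1  1/3  1/3  -5/12 ]
  [ 0    0    1   -2    1/4 ]
  [ 0    0    0    0      1 ]
R3 := R3 − 1/4·R4
  [ 1  6/5  2/5  7/5      0 ]
  [ 0    1  1/3  1/3  -5/12 ]
  [ 0    0    1   -2      0 ]
  [ 0    0    0    0      1 ]
R2 := R2 + 5/12·R4
  [ 1  6/5  2/5  7/5  0 ]
  [ 0    1  1/3  1/3  0 ]
  [ 0    0    1   -2  0 ]
  [ 0    0    0    0  1 ]
R2 := R2 − 1/3·R3
  [ 1  6/5  2/5  7/5  0 ]
  [ 0    1    0    1  0 ]
  [ 0    0    1   -2  0 ]
  [ 0    0    0    0  1 ]
R1 := R1 − 2/5·R3
  [ 1  6/5  0  11/5  0 ]
  [ 0    1  0     1  0 ]
  [ 0    0  1    -2  0 ]
  [ 0    0  0     0  1 ]
R1 := R1 − 6/5·R2
  [ 1  0  0   1  0 ]
  [ 0  1  0   1  0 ]
  [ 0  0  1  -2  0 ]
  [ 0  0  0   0  1 ]
Pivot columns are the columns containing a leading 1.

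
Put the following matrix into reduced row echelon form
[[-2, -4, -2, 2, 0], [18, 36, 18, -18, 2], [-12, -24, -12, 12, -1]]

[[1, 2, 1, -1, 0], [0, 0, 0, 0, 1], [0, 0, 0, 0, 0]]

ρ1 ← -1/2·ρ1
  [   1    2    1   -1   0 ]
  [  18   36   18  -18   2 ]
  [ -12  -24  -12   12  -1 ]
ρ2 ← ρ2 − 18·ρ1
  [   1    2    1  -1   0 ]
  [   0    0    0   0   2 ]
  [ -12  -24  -12  12  -1 ]
ρ3 ← ρ3 + 12·ρ1
  [ 1  2  1  -1   0 ]
  [ 0  0  0   0   2 ]
  [ 0  0  0   0  -1 ]
ρ2 ← 1/2·ρ2
  [ 1  2  1  -1   0 ]
  [ 0  0  0   0   1 ]
  [ 0  0  0   0  -1 ]
ρ3 ← ρ3 + ρ2
  [ 1  2  1  -1  0 ]
  [ 0  0  0   0  1 ]
  [ 0  0  0   0  0 ]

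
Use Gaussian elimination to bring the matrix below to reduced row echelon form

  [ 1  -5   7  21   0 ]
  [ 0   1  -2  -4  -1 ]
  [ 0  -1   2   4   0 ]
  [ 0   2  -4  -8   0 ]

[[1, 0, -3, 1, 0], [0, 1, -2, -4, 0], [0, 0, 0, 0, 1], [0, 0, 0, 0, 0]]

r3 → r3 + r2
r4 → r4 − 2·r2
r3 → -1·r3
r4 → r4 − 2·r3
r2 → r2 + r3
r1 → r1 + 5·r2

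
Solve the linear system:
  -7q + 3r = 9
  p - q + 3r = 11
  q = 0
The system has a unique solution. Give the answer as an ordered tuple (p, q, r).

(2, 0, 3)

Form the augmented matrix and row-reduce:
  [ 0  -7  3  |   9 ]
  [ 1  -1  3  |  11 ]
  [ 0   1  0  |   0 ]
Swap ρ1 and ρ2.
  [ 1  -1  3  |  11 ]
  [ 0  -7  3  |   9 ]
  [ 0   1  0  |   0 ]
Multiply ρ2 by -1/7.
  [ 1  -1     3  |    11 ]
  [ 0   1  -3/7  |  -9/7 ]
  [ 0   1     0  |     0 ]
Subtract ρ2 from ρ3.
  [ 1  -1     3  |    11 ]
  [ 0   1  -3/7  |  -9/7 ]
  [ 0   0   3/7  |   9/7 ]
Multiply ρ3 by 7/3.
  [ 1  -1     3  |    11 ]
  [ 0   1  -3/7  |  -9/7 ]
  [ 0   0     1  |     3 ]
Add 3/7 times ρ3 to ρ2.
  [ 1  -1  3  |  11 ]
  [ 0   1  0  |   0 ]
  [ 0   0  1  |   3 ]
Subtract 3 times ρ3 from ρ1.
  [ 1  -1  0  |  2 ]
  [ 0   1  0  |  0 ]
  [ 0   0  1  |  3 ]
Add ρ2 to ρ1.
  [ 1  0  0  |  2 ]
  [ 0  1  0  |  0 ]
  [ 0  0  1  |  3 ]
Reading off the last column: p = 2, q = 0, r = 3.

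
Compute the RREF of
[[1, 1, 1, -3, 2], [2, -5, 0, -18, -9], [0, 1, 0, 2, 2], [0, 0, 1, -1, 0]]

r2 ← r2 − 2·r1
  [ 1   1   1   -3    2 ]
  [ 0  -7  -2  -12  -13 ]
  [ 0   1   0    2    2 ]
  [ 0   0   1   -1    0 ]
r2 ← -1/7·r2
  [ 1  1    1    -3     2 ]
  [ 0  1  2/7  12/7  13/7 ]
  [ 0  1    0     2     2 ]
  [ 0  0    1    -1     0 ]
r3 ← r3 − r2
  [ 1  1     1    -3     2 ]
  [ 0  1   2/7  12/7  13/7 ]
  [ 0  0  -2/7   2/7   1/7 ]
  [ 0  0     1    -1     0 ]
r3 ← -7/2·r3
  [ 1  1    1    -3     2 ]
  [ 0  1  2/7  12/7  13/7 ]
  [ 0  0    1    -1  -1/2 ]
  [ 0  0    1    -1     0 ]
r4 ← r4 − r3
  [ 1  1    1    -3     2 ]
  [ 0  1  2/7  12/7  13/7 ]
  [ 0  0    1    -1  -1/2 ]
  [ 0  0    0     0   1/2 ]
r4 ← 2·r4
  [ 1  1    1    -3     2 ]
  [ 0  1  2/7  12/7  13/7 ]
  [ 0  0    1    -1  -1/2 ]
  [ 0  0    0     0     1 ]
r3 ← r3 + 1/2·r4
  [ 1  1    1    -3     2 ]
  [ 0  1  2/7  12/7  13/7 ]
  [ 0  0    1    -1     0 ]
  [ 0  0    0     0     1 ]
r2 ← r2 − 13/7·r4
  [ 1  1    1    -3  2 ]
  [ 0  1  2/7  12/7  0 ]
  [ 0  0    1    -1  0 ]
  [ 0  0    0     0  1 ]
r1 ← r1 − 2·r4
  [ 1  1    1    -3  0 ]
  [ 0  1  2/7  12/7  0 ]
  [ 0  0    1    -1  0 ]
  [ 0  0    0     0  1 ]
r2 ← r2 − 2/7·r3
  [ 1  1  1  -3  0 ]
  [ 0  1  0   2  0 ]
  [ 0  0  1  -1  0 ]
  [ 0  0  0   0  1 ]
r1 ← r1 − r3
  [ 1  1  0  -2  0 ]
  [ 0  1  0   2  0 ]
  [ 0  0  1  -1  0 ]
  [ 0  0  0   0  1 ]
r1 ← r1 − r2
  [ 1  0  0  -4  0 ]
  [ 0  1  0   2  0 ]
  [ 0  0  1  -1  0 ]
  [ 0  0  0   0  1 ]

[[1, 0, 0, -4, 0], [0, 1, 0, 2, 0], [0, 0, 1, -1, 0], [0, 0, 0, 0, 1]]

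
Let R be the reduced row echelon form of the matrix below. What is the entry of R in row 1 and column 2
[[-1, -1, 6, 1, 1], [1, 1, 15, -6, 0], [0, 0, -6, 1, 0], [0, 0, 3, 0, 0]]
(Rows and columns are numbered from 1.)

R1 → -1·R1
  [ 1  1  -6  -1  -1 ]
  [ 1  1  15  -6   0 ]
  [ 0  0  -6   1   0 ]
  [ 0  0   3   0   0 ]
R2 → R2 − R1
  [ 1  1  -6  -1  -1 ]
  [ 0  0  21  -5   1 ]
  [ 0  0  -6   1   0 ]
  [ 0  0   3   0   0 ]
R2 → 1/21·R2
  [ 1  1  -6     -1    -1 ]
  [ 0  0   1  -5/21  1/21 ]
  [ 0  0  -6      1     0 ]
  [ 0  0   3      0     0 ]
R3 → R3 + 6·R2
  [ 1  1  -6     -1    -1 ]
  [ 0  0   1  -5/21  1/21 ]
  [ 0  0   0   -3/7   2/7 ]
  [ 0  0   3      0     0 ]
R4 → R4 − 3·R2
  [ 1  1  -6     -1    -1 ]
  [ 0  0   1  -5/21  1/21 ]
  [ 0  0   0   -3/7   2/7 ]
  [ 0  0   0    5/7  -1/7 ]
R3 → -7/3·R3
  [ 1  1  -6     -1    -1 ]
  [ 0  0   1  -5/21  1/21 ]
  [ 0  0   0      1  -2/3 ]
  [ 0  0   0    5/7  -1/7 ]
R4 → R4 − 5/7·R3
  [ 1  1  -6     -1    -1 ]
  [ 0  0   1  -5/21  1/21 ]
  [ 0  0   0      1  -2/3 ]
  [ 0  0   0      0   1/3 ]
R4 → 3·R4
  [ 1  1  -6     -1    -1 ]
  [ 0  0   1  -5/21  1/21 ]
  [ 0  0   0      1  -2/3 ]
  [ 0  0   0      0     1 ]
R3 → R3 + 2/3·R4
  [ 1  1  -6     -1    -1 ]
  [ 0  0   1  -5/21  1/21 ]
  [ 0  0   0      1     0 ]
  [ 0  0   0      0     1 ]
R2 → R2 − 1/21·R4
  [ 1  1  -6     -1  -1 ]
  [ 0  0   1  -5/21   0 ]
  [ 0  0   0      1   0 ]
  [ 0  0   0      0   1 ]
R1 → R1 + R4
  [ 1  1  -6     -1  0 ]
  [ 0  0   1  -5/21  0 ]
  [ 0  0   0      1  0 ]
  [ 0  0   0      0  1 ]
R2 → R2 + 5/21·R3
  [ 1  1  -6  -1  0 ]
  [ 0  0   1   0  0 ]
  [ 0  0   0   1  0 ]
  [ 0  0   0   0  1 ]
R1 → R1 + R3
  [ 1  1  -6  0  0 ]
  [ 0  0   1  0  0 ]
  [ 0  0   0  1  0 ]
  [ 0  0   0  0  1 ]
R1 → R1 + 6·R2
  [ 1  1  0  0  0 ]
  [ 0  0  1  0  0 ]
  [ 0  0  0  1  0 ]
  [ 0  0  0  0  1 ]

1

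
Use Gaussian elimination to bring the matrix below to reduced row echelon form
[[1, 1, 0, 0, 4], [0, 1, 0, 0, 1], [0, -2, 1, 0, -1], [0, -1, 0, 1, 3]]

[[1, 0, 0, 0, 3], [0, 1, 0, 0, 1], [0, 0, 1, 0, 1], [0, 0, 0, 1, 4]]

Add 2 times r2 to r3.
Add r2 to r4.
Subtract r2 from r1.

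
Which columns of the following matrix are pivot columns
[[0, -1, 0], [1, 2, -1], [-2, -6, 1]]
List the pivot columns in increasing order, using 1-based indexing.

Swap ρ1 and ρ2.
Add 2 times ρ1 to ρ3.
Multiply ρ2 by -1.
Add 2 times ρ2 to ρ3.
Multiply ρ3 by -1.
Add ρ3 to ρ1.
Subtract 2 times ρ2 from ρ1.
Pivot columns are the columns containing a leading 1.

1, 2, 3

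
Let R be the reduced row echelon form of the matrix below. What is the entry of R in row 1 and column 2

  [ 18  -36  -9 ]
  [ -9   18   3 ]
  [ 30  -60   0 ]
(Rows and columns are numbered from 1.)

Multiply R1 by 1/18.
  [  1   -2  -1/2 ]
  [ -9   18     3 ]
  [ 30  -60     0 ]
Add 9 times R1 to R2.
  [  1   -2  -1/2 ]
  [  0    0  -3/2 ]
  [ 30  -60     0 ]
Subtract 30 times R1 from R3.
  [ 1  -2  -1/2 ]
  [ 0   0  -3/2 ]
  [ 0   0    15 ]
Multiply R2 by -2/3.
  [ 1  -2  -1/2 ]
  [ 0   0     1 ]
  [ 0   0    15 ]
Subtract 15 times R2 from R3.
  [ 1  -2  -1/2 ]
  [ 0   0     1 ]
  [ 0   0     0 ]
Add 1/2 times R2 to R1.
  [ 1  -2  0 ]
  [ 0   0  1 ]
  [ 0   0  0 ]

-2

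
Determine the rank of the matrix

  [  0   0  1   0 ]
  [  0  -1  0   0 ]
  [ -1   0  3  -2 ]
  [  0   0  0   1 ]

rank = 4

r1 <=> r3
r1 := -1·r1
r2 := -1·r2
r1 := r1 − 2·r4
r1 := r1 + 3·r3
The reduced form has 4 nonzero rows.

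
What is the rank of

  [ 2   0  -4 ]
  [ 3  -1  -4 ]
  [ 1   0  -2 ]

rank = 2

R1 → 1/2·R1
  [ 1   0  -2 ]
  [ 3  -1  -4 ]
  [ 1   0  -2 ]
R2 → R2 − 3·R1
  [ 1   0  -2 ]
  [ 0  -1   2 ]
  [ 1   0  -2 ]
R3 → R3 − R1
  [ 1   0  -2 ]
  [ 0  -1   2 ]
  [ 0   0   0 ]
R2 → -1·R2
  [ 1  0  -2 ]
  [ 0  1  -2 ]
  [ 0  0   0 ]
The reduced form has 2 nonzero rows.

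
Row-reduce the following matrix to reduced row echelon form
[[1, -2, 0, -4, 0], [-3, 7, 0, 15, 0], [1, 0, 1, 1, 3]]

R2 → R2 + 3·R1
R3 → R3 − R1
R3 → R3 − 2·R2
R1 → R1 + 2·R2

[[1, 0, 0, 2, 0], [0, 1, 0, 3, 0], [0, 0, 1, -1, 3]]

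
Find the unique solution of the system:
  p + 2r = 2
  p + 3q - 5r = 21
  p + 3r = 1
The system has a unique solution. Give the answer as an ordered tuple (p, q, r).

(4, 4, -1)

Form the augmented matrix and row-reduce:
  [ 1  0   2  |   2 ]
  [ 1  3  -5  |  21 ]
  [ 1  0   3  |   1 ]
R2 ← R2 − R1
  [ 1  0   2  |   2 ]
  [ 0  3  -7  |  19 ]
  [ 1  0   3  |   1 ]
R3 ← R3 − R1
  [ 1  0   2  |   2 ]
  [ 0  3  -7  |  19 ]
  [ 0  0   1  |  -1 ]
R2 ← 1/3·R2
  [ 1  0     2  |     2 ]
  [ 0  1  -7/3  |  19/3 ]
  [ 0  0     1  |    -1 ]
R2 ← R2 + 7/3·R3
  [ 1  0  2  |   2 ]
  [ 0  1  0  |   4 ]
  [ 0  0  1  |  -1 ]
R1 ← R1 − 2·R3
  [ 1  0  0  |   4 ]
  [ 0  1  0  |   4 ]
  [ 0  0  1  |  -1 ]
Reading off the last column: p = 4, q = 4, r = -1.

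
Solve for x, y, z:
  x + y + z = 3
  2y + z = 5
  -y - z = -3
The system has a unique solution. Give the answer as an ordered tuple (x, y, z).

Form the augmented matrix and row-reduce:
  [ 1   1   1  |   3 ]
  [ 0   2   1  |   5 ]
  [ 0  -1  -1  |  -3 ]
R2 → 1/2·R2
  [ 1   1    1  |    3 ]
  [ 0   1  1/2  |  5/2 ]
  [ 0  -1   -1  |   -3 ]
R3 → R3 + R2
  [ 1  1     1  |     3 ]
  [ 0  1   1/2  |   5/2 ]
  [ 0  0  -1/2  |  -1/2 ]
R3 → -2·R3
  [ 1  1    1  |    3 ]
  [ 0  1  1/2  |  5/2 ]
  [ 0  0    1  |    1 ]
R2 → R2 − 1/2·R3
  [ 1  1  1  |  3 ]
  [ 0  1  0  |  2 ]
  [ 0  0  1  |  1 ]
R1 → R1 − R3
  [ 1  1  0  |  2 ]
  [ 0  1  0  |  2 ]
  [ 0  0  1  |  1 ]
R1 → R1 − R2
  [ 1  0  0  |  0 ]
  [ 0  1  0  |  2 ]
  [ 0  0  1  |  1 ]
Reading off the last column: x = 0, y = 2, z = 1.

(0, 2, 1)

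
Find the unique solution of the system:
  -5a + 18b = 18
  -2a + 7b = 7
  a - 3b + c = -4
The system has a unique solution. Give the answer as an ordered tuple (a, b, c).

Form the augmented matrix and row-reduce:
  [ -5  18  0  |  18 ]
  [ -2   7  0  |   7 ]
  [  1  -3  1  |  -4 ]
r1 ← -1/5·r1
  [  1  -18/5  0  |  -18/5 ]
  [ -2      7  0  |      7 ]
  [  1     -3  1  |     -4 ]
r2 ← r2 + 2·r1
  [ 1  -18/5  0  |  -18/5 ]
  [ 0   -1/5  0  |   -1/5 ]
  [ 1     -3  1  |     -4 ]
r3 ← r3 − r1
  [ 1  -18/5  0  |  -18/5 ]
  [ 0   -1/5  0  |   -1/5 ]
  [ 0    3/5  1  |   -2/5 ]
r2 ← -5·r2
  [ 1  -18/5  0  |  -18/5 ]
  [ 0      1  0  |      1 ]
  [ 0    3/5  1  |   -2/5 ]
r3 ← r3 − 3/5·r2
  [ 1  -18/5  0  |  -18/5 ]
  [ 0      1  0  |      1 ]
  [ 0      0  1  |     -1 ]
r1 ← r1 + 18/5·r2
  [ 1  0  0  |   0 ]
  [ 0  1  0  |   1 ]
  [ 0  0  1  |  -1 ]
Reading off the last column: a = 0, b = 1, c = -1.

(0, 1, -1)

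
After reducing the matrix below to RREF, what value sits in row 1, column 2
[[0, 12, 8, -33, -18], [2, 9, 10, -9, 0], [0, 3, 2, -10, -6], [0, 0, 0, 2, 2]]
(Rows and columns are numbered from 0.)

2/3

Swap r1 and r2.
  [ 2   9  10   -9    0 ]
  [ 0  12   8  -33  -18 ]
  [ 0   3   2  -10   -6 ]
  [ 0   0   0    2    2 ]
Multiply r1 by 1/2.
  [ 1  9/2  5  -9/2    0 ]
  [ 0   12  8   -33  -18 ]
  [ 0    3  2   -10   -6 ]
  [ 0    0  0     2    2 ]
Multiply r2 by 1/12.
  [ 1  9/2    5   -9/2     0 ]
  [ 0    1  2/3  -11/4  -3/2 ]
  [ 0    3    2    -10    -6 ]
  [ 0    0    0      2     2 ]
Subtract 3 times r2 from r3.
  [ 1  9/2    5   -9/2     0 ]
  [ 0    1  2/3  -11/4  -3/2 ]
  [ 0    0    0   -7/4  -3/2 ]
  [ 0    0    0      2     2 ]
Multiply r3 by -4/7.
  [ 1  9/2    5   -9/2     0 ]
  [ 0    1  2/3  -11/4  -3/2 ]
  [ 0    0    0      1   6/7 ]
  [ 0    0    0      2     2 ]
Subtract 2 times r3 from r4.
  [ 1  9/2    5   -9/2     0 ]
  [ 0    1  2/3  -11/4  -3/2 ]
  [ 0    0    0      1   6/7 ]
  [ 0    0    0      0   2/7 ]
Multiply r4 by 7/2.
  [ 1  9/2    5   -9/2     0 ]
  [ 0    1  2/3  -11/4  -3/2 ]
  [ 0    0    0      1   6/7 ]
  [ 0    0    0      0     1 ]
Subtract 6/7 times r4 from r3.
  [ 1  9/2    5   -9/2     0 ]
  [ 0    1  2/3  -11/4  -3/2 ]
  [ 0    0    0      1     0 ]
  [ 0    0    0      0     1 ]
Add 3/2 times r4 to r2.
  [ 1  9/2    5   -9/2  0 ]
  [ 0    1  2/3  -11/4  0 ]
  [ 0    0    0      1  0 ]
  [ 0    0    0      0  1 ]
Add 11/4 times r3 to r2.
  [ 1  9/2    5  -9/2  0 ]
  [ 0    1  2/3     0  0 ]
  [ 0    0    0     1  0 ]
  [ 0    0    0     0  1 ]
Add 9/2 times r3 to r1.
  [ 1  9/2    5  0  0 ]
  [ 0    1  2/3  0  0 ]
  [ 0    0    0  1  0 ]
  [ 0    0    0  0  1 ]
Subtract 9/2 times r2 from r1.
  [ 1  0    2  0  0 ]
  [ 0  1  2/3  0  0 ]
  [ 0  0    0  1  0 ]
  [ 0  0    0  0  1 ]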